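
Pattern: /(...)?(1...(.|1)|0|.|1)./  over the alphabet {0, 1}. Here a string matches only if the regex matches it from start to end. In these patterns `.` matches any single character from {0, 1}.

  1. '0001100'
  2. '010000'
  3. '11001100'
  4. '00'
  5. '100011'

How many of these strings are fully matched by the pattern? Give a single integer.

1. '0001100' → no match
2. '010000' → no match
3. '11001100' → no match
4. '00' → match
5. '100011' → match
Total matched: 2

2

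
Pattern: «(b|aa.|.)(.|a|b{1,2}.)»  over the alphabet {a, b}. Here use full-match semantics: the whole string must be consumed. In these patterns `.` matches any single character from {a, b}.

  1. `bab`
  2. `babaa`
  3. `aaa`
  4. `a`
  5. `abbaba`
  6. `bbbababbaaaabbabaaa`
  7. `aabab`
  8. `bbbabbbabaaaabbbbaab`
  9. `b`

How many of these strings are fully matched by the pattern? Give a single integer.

0

1 → no match
2 → no match
3 → no match
4 → no match
5 → no match
6 → no match
7 → no match
8 → no match
9 → no match
Total matched: 0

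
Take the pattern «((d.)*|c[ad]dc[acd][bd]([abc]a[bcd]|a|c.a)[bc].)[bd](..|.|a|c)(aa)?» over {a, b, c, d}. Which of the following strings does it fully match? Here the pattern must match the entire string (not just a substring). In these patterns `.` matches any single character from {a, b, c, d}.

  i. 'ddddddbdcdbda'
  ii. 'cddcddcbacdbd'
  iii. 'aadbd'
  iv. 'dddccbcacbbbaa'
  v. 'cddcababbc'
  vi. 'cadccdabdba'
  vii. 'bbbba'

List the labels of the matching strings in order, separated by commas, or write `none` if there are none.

i → no match
ii → match
iii → no match
iv → no match
v → no match
vi → match
vii → no match

ii, vi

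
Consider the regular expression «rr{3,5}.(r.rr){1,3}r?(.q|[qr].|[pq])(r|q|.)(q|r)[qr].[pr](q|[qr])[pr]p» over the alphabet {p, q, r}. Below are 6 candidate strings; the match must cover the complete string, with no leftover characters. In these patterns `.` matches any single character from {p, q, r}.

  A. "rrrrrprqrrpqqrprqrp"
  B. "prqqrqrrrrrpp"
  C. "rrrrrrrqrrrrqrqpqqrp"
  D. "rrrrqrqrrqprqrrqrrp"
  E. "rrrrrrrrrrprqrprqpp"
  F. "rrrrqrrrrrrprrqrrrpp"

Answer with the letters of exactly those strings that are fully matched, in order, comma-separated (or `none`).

A → match
B → no match — must start with "rr"
C → no match
D → no match
E → match
F → match

A, E, F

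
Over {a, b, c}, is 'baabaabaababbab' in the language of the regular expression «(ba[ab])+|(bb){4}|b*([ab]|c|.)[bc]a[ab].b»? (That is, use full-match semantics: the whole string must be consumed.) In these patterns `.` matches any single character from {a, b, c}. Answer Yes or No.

Yes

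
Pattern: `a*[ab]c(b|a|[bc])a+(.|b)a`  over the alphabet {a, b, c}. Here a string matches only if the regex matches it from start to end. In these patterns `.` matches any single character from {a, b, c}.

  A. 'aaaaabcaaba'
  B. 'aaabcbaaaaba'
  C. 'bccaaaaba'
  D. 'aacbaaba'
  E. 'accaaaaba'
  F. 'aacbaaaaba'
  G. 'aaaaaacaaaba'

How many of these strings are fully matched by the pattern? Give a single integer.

7

A → match
B → match
C → match
D → match
E → match
F → match
G → match
Total matched: 7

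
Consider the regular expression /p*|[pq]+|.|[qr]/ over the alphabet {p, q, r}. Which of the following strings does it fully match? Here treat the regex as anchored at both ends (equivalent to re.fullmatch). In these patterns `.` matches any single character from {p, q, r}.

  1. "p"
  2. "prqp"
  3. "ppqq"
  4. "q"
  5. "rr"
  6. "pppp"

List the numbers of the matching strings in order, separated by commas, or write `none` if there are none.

1, 3, 4, 6

1 → match
2 → no match
3 → match
4 → match
5 → no match
6 → match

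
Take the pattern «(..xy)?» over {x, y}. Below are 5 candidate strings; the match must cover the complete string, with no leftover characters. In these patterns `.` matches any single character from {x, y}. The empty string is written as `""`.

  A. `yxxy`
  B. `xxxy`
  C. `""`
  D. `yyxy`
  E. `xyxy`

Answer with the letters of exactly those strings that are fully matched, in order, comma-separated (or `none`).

A → match
B → match
C → match
D → match
E → match

A, B, C, D, E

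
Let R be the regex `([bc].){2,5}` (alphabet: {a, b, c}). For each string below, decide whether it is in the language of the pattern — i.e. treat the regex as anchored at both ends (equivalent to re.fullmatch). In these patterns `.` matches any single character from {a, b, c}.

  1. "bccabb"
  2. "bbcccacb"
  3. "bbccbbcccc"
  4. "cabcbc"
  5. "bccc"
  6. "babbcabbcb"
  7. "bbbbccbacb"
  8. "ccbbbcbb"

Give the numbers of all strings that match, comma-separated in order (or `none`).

1 → match
2 → match
3 → match
4 → match
5 → match
6 → match
7 → match
8 → match

1, 2, 3, 4, 5, 6, 7, 8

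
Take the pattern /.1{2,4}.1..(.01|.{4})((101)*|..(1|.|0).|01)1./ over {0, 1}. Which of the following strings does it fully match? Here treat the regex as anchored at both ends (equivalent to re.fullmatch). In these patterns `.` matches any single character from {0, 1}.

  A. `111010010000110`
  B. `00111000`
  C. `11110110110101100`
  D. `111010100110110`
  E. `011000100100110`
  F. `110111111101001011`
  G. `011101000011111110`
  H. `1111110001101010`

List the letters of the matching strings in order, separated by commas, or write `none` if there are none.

A, D, G, H

A → match
B → no match
C → no match
D → match
E → no match
F → no match
G → match
H → match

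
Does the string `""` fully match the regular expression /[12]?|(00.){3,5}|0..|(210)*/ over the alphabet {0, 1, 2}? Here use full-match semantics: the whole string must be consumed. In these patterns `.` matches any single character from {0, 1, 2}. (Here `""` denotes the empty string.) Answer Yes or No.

Yes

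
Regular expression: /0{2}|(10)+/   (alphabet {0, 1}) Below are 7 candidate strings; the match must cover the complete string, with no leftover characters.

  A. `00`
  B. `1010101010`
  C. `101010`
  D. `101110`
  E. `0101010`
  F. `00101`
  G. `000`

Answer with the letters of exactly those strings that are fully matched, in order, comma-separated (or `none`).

A, B, C

A → match
B → match
C → match
D → no match
E → no match
F → no match
G → no match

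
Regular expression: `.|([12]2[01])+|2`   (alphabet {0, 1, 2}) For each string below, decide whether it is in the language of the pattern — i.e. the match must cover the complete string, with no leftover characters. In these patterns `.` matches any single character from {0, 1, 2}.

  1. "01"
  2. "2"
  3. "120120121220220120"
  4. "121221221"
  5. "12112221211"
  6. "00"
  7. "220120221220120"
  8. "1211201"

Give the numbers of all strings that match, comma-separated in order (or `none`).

2, 3, 4, 7

1. "01" → no match
2. "2" → match
3 → match
4. "121221221" → match
5. "12112221211" → no match
6. "00" → no match
7 → match
8. "1211201" → no match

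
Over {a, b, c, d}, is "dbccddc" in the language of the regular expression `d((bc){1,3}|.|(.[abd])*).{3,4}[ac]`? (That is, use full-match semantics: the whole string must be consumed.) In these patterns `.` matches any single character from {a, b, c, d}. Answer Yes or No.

Yes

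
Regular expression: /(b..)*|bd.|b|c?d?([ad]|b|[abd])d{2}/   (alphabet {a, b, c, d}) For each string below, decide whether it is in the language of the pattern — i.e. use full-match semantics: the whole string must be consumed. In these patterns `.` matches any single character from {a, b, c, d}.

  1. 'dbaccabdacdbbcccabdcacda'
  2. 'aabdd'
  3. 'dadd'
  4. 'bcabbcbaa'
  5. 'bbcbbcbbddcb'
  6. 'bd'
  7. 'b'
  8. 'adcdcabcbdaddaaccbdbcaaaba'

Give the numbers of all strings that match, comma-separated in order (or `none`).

1 → no match
2. 'aabdd' → no match
3. 'dadd' → match
4. 'bcabbcbaa' → match
5. 'bbcbbcbbddcb' → no match
6. 'bd' → no match
7. 'b' → match
8 → no match

3, 4, 7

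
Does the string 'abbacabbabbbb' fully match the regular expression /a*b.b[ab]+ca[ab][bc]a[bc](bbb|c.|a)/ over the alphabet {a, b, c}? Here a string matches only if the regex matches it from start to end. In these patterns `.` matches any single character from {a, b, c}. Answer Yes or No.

No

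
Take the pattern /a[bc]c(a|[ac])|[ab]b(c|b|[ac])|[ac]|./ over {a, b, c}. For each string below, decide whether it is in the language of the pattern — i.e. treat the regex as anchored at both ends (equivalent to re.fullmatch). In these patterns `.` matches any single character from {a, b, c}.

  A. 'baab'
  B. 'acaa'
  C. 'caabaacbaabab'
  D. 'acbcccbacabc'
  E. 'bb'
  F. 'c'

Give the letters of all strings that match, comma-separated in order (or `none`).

A → no match
B → no match
C → no match
D → no match
E → no match
F → match

F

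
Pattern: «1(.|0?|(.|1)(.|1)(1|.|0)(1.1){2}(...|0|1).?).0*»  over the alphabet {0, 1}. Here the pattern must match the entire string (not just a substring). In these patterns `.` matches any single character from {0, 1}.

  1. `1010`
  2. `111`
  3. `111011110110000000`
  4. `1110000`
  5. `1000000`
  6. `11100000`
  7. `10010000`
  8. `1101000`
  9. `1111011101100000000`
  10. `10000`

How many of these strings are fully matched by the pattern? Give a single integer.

1 → match
2 → match
3 → match
4 → match
5 → match
6 → match
7 → no match
8 → no match
9 → no match
10 → match
Total matched: 7

7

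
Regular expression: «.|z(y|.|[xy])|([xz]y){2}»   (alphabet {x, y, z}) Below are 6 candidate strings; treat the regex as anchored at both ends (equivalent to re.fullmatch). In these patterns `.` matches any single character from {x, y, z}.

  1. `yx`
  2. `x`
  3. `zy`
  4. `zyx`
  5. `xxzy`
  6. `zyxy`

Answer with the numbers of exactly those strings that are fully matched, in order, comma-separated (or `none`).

1 → no match
2 → match
3 → match
4 → no match
5 → no match
6 → match

2, 3, 6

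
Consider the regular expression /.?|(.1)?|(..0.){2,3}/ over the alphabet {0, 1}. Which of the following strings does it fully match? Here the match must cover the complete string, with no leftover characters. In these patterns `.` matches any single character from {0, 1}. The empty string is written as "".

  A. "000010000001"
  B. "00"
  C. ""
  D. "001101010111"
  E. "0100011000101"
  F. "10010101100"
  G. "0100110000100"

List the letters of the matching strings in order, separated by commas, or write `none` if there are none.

A → match
B → no match
C → match
D → no match
E → no match
F → no match
G → no match

A, C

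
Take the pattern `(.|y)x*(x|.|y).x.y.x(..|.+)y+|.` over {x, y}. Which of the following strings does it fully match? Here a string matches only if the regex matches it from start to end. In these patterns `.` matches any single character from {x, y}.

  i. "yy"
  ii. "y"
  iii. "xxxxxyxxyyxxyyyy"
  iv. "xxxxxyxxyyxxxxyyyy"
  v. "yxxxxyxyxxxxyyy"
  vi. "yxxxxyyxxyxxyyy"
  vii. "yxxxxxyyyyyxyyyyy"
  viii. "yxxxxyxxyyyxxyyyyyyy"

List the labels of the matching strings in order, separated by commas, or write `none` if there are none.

i → no match
ii → match
iii → match
iv → match
v → no match
vi → match
vii → no match
viii → match

ii, iii, iv, vi, viii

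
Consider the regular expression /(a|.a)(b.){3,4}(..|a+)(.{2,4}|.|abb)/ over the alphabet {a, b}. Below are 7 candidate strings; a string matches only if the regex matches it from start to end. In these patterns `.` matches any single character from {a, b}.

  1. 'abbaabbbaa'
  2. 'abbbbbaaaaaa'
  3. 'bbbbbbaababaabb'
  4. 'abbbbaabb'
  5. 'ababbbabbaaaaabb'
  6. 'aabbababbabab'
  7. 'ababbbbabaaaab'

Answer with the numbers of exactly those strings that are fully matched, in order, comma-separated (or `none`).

1 → no match
2 → match
3 → no match
4 → no match
5 → match
6 → no match
7 → no match

2, 5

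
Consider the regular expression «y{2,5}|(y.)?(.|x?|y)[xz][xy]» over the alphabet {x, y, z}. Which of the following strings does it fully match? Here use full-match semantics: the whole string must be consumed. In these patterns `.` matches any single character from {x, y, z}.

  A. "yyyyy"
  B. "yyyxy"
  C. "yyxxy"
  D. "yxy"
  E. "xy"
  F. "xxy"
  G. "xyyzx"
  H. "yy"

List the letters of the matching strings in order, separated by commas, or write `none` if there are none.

A → match
B → match
C → match
D → match
E → match
F → match
G → no match
H → match

A, B, C, D, E, F, H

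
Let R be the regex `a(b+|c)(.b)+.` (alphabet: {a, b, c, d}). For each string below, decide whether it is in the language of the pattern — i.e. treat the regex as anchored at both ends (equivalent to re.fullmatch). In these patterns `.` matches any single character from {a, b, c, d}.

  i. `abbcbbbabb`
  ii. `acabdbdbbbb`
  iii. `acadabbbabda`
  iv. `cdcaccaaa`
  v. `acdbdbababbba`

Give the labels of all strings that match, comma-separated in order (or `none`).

i, ii, v

i → match
ii → match
iii → no match
iv → no match — must start with `a`
v → match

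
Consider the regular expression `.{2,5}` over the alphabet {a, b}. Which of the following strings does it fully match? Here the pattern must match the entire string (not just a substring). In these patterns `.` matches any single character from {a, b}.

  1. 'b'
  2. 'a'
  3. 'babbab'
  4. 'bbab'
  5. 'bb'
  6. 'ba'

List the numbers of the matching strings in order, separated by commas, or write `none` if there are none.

1 → no match
2 → no match
3 → no match
4 → match
5 → match
6 → match

4, 5, 6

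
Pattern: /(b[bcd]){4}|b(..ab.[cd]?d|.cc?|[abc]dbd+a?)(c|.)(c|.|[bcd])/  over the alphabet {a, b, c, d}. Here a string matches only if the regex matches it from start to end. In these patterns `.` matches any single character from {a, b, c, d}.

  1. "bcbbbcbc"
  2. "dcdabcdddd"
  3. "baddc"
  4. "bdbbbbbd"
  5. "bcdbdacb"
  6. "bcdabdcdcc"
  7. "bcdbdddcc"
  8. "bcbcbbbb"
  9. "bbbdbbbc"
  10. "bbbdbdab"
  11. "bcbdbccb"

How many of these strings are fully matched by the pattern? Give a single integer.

1 → match
2 → no match — must start with "b"
3 → no match
4 → match
5 → match
6 → match
7 → match
8 → match
9 → match
10 → no match
11 → no match
Total matched: 7

7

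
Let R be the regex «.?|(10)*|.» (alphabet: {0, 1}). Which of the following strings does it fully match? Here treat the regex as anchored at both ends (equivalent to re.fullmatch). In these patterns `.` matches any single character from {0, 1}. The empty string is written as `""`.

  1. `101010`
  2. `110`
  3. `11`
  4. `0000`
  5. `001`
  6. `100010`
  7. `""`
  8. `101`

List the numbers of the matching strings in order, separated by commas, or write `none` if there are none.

1 → match
2 → no match
3 → no match
4 → no match
5 → no match
6 → no match
7 → match
8 → no match

1, 7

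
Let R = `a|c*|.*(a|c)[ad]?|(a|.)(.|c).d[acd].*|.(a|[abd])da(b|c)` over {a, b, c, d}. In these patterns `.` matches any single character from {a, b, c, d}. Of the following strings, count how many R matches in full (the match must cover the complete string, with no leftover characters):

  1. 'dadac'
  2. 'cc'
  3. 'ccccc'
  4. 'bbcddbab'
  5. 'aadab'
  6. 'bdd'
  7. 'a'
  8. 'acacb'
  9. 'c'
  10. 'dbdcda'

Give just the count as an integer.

8

1 → match
2 → match
3 → match
4 → match
5 → match
6 → no match
7 → match
8 → no match
9 → match
10 → match
Total matched: 8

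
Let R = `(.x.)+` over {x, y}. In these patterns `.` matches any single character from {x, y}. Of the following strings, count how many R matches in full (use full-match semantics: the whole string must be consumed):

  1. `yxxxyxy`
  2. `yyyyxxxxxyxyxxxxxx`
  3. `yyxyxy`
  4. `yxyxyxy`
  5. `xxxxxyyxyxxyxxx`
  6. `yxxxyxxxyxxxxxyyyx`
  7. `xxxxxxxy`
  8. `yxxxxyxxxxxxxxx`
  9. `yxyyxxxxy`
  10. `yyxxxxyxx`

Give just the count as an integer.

1 → no match
2 → no match
3 → no match
4 → no match
5 → match
6 → no match
7 → no match
8 → match
9 → match
10 → no match
Total matched: 3

3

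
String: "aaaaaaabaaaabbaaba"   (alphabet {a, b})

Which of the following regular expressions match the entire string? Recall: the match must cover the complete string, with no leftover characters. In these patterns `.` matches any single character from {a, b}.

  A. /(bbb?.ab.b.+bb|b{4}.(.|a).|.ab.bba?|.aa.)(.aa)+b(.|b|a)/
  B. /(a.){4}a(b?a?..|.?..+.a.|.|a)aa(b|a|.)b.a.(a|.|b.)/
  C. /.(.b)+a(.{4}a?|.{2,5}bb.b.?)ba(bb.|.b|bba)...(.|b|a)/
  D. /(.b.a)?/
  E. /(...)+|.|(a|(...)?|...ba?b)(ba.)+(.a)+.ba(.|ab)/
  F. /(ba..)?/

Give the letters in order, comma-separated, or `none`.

A → no match
B → match
C → no match
D → no match
E → match
F → no match

B, E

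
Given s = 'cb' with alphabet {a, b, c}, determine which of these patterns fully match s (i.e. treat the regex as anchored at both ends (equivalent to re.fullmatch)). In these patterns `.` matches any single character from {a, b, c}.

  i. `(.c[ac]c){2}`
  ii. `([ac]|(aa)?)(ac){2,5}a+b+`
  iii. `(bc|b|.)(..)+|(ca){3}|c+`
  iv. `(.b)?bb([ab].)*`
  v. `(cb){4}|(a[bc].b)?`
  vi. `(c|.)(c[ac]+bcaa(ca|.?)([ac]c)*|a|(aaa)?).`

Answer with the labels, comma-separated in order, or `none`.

i → no match — must end with 'c'
ii → no match
iii → no match
iv → no match
v → no match
vi → match

vi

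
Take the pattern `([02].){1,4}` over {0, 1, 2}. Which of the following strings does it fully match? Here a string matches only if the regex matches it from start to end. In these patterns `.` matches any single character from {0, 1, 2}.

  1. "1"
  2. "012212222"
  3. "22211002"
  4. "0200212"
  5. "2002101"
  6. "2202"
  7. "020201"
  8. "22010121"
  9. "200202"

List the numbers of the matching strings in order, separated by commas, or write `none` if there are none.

1 → no match
2 → no match
3 → no match
4 → no match
5 → no match
6 → match
7 → match
8 → match
9 → match

6, 7, 8, 9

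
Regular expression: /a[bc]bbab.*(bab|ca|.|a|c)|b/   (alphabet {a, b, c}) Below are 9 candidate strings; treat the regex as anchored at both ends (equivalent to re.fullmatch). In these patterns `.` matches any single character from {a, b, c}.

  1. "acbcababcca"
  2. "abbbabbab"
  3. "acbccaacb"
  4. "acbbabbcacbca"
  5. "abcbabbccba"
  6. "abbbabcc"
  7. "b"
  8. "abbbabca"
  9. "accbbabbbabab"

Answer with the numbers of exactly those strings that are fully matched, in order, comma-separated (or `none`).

2, 4, 6, 7, 8

1 → no match
2 → match
3 → no match
4 → match
5 → no match
6 → match
7 → match
8 → match
9 → no match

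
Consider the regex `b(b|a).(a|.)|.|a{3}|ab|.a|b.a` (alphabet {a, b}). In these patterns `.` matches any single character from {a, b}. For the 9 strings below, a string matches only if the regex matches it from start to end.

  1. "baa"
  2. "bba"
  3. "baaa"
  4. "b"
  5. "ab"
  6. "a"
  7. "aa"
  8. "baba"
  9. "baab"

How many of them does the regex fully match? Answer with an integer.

1 → match
2 → match
3 → match
4 → match
5 → match
6 → match
7 → match
8 → match
9 → match
Total matched: 9

9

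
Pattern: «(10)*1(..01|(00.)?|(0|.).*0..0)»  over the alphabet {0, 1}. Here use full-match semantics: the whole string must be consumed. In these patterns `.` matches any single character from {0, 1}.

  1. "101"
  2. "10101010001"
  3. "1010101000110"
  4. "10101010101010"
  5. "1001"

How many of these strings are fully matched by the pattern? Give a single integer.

4

1 → match
2 → match
3 → match
4 → no match
5 → match
Total matched: 4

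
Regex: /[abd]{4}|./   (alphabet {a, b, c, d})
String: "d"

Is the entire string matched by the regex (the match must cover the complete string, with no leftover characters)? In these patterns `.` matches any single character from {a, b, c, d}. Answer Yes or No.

Yes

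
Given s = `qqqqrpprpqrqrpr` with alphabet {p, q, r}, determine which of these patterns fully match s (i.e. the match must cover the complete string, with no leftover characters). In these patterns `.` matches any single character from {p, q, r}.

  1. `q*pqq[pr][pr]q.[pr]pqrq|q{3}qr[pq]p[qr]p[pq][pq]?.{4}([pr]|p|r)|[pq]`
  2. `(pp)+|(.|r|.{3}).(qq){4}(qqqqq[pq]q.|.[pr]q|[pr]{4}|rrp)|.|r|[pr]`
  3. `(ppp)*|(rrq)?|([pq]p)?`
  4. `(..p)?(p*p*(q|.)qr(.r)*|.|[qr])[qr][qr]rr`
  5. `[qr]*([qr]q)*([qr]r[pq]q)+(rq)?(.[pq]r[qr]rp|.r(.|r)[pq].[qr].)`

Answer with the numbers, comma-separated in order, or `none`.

1

1 → match
2 → no match
3 → no match
4 → no match — must end with `rr`
5 → no match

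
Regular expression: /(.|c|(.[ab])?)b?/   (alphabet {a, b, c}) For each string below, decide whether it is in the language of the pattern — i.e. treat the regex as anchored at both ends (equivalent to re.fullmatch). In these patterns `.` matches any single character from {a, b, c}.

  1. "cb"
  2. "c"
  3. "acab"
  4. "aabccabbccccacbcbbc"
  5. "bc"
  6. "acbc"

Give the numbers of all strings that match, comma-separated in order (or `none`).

1 → match
2 → match
3 → no match
4 → no match
5 → no match
6 → no match

1, 2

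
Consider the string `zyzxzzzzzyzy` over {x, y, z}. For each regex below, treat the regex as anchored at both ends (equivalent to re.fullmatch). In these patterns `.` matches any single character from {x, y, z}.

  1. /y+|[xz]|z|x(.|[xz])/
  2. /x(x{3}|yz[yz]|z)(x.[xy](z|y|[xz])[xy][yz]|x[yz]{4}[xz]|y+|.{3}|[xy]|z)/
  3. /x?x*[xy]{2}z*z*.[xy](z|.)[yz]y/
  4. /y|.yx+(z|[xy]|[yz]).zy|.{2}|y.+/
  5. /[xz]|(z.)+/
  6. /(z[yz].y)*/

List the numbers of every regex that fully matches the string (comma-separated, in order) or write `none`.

5

1 → no match
2 → no match — must start with `x`
3 → no match
4 → no match
5 → match
6 → no match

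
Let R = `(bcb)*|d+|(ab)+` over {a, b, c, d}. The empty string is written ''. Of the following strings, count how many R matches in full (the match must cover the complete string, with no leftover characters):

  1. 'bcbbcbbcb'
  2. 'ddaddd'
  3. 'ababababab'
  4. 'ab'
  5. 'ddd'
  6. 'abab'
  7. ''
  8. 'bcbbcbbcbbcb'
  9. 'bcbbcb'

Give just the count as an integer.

8

1 → match
2 → no match
3 → match
4 → match
5 → match
6 → match
7 → match
8 → match
9 → match
Total matched: 8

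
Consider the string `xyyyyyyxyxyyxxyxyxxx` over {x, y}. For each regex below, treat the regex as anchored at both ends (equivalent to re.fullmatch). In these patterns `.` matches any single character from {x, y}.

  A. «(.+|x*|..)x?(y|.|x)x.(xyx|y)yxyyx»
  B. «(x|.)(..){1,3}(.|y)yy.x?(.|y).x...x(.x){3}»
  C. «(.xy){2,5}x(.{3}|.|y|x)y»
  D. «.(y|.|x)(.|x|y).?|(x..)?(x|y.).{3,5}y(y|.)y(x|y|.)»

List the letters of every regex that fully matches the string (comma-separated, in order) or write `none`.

B

A → no match — must end with `yxyyx`
B → match
C → no match — must end with `y`
D → no match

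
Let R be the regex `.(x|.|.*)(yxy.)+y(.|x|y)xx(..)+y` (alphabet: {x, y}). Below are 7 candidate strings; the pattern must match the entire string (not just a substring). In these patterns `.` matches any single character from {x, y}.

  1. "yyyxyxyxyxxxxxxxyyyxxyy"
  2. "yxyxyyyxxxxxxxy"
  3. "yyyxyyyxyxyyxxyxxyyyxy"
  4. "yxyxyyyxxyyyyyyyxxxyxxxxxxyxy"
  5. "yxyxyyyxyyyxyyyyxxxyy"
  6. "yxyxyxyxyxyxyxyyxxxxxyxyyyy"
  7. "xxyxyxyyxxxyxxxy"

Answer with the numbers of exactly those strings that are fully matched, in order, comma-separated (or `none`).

1, 2, 5, 6

1 → match
2 → match
3 → no match
4 → no match
5 → match
6 → match
7 → no match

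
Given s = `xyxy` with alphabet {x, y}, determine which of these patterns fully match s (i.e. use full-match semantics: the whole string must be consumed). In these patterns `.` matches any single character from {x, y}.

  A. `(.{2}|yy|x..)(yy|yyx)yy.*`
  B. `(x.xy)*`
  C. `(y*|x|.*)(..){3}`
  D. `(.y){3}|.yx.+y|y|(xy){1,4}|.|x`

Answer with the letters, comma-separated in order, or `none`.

B, D

A → no match
B → match
C → no match
D → match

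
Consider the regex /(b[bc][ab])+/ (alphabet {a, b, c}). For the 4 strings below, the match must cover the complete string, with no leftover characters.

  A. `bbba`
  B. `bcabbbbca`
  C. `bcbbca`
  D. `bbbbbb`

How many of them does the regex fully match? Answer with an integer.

A → no match
B → match
C → match
D → match
Total matched: 3

3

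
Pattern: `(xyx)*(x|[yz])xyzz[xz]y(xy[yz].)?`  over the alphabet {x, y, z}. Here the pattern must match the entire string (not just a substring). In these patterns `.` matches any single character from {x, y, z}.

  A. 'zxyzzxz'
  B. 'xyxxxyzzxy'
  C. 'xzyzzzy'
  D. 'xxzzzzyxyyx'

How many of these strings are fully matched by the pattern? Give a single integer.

1

A → no match
B → match
C → no match
D → no match
Total matched: 1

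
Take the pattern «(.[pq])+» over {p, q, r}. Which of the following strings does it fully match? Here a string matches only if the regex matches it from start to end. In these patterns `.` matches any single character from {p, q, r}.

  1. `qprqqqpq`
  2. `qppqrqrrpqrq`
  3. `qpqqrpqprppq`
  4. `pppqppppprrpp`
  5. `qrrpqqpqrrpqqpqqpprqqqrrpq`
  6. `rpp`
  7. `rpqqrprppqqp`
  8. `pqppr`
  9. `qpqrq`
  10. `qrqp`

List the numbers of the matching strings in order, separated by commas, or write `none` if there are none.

1, 3, 7

1 → match
2 → no match
3 → match
4 → no match
5 → no match
6 → no match
7 → match
8 → no match
9 → no match
10 → no match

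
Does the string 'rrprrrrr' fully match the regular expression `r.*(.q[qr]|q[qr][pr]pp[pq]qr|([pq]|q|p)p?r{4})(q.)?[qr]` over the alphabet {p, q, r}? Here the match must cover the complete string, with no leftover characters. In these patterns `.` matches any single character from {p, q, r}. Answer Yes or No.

Yes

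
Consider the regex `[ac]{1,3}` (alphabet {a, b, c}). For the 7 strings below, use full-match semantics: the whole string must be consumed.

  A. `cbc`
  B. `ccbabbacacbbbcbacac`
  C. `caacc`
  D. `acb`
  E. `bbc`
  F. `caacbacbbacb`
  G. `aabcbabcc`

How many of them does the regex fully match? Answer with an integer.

A → no match
B → no match
C → no match
D → no match
E → no match
F → no match
G → no match
Total matched: 0

0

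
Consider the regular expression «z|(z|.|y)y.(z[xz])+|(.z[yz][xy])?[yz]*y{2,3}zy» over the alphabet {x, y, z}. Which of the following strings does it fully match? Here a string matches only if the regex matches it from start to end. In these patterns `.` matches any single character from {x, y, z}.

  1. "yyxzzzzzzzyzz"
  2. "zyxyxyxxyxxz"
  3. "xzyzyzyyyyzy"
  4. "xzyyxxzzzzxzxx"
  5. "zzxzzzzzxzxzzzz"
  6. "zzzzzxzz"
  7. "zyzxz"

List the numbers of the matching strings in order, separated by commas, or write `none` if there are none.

1 → no match
2 → no match
3 → no match
4 → no match
5 → no match
6 → no match
7 → no match

none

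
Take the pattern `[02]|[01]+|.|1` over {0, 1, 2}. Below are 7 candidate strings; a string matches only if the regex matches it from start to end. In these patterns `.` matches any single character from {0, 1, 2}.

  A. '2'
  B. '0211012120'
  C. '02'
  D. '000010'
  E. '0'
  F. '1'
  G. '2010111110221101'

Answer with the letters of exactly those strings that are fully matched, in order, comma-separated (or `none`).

A → match
B → no match
C → no match
D → match
E → match
F → match
G → no match

A, D, E, F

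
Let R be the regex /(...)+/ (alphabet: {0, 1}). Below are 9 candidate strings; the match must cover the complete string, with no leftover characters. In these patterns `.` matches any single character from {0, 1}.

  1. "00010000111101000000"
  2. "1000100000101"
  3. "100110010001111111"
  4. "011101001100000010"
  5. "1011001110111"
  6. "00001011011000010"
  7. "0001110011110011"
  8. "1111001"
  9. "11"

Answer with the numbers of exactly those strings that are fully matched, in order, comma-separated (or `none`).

3, 4

1 → no match
2 → no match
3 → match
4 → match
5 → no match
6 → no match
7 → no match
8 → no match
9 → no match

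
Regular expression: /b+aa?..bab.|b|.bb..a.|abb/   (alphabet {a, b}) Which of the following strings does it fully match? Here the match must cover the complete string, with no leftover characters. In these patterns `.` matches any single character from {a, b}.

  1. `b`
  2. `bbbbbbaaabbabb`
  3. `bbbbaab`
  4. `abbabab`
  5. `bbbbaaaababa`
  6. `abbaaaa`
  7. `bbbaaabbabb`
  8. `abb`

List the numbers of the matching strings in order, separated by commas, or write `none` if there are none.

1 → match
2 → match
3 → match
4 → match
5 → match
6 → match
7 → match
8 → match

1, 2, 3, 4, 5, 6, 7, 8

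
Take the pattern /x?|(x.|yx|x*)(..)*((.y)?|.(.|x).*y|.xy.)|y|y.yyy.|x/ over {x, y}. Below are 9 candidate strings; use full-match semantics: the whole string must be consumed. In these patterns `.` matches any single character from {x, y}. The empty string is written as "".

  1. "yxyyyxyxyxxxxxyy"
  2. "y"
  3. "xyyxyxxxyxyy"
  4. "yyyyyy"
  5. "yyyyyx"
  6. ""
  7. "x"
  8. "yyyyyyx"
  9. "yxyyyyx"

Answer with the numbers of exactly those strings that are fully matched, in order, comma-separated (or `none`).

1, 2, 3, 4, 5, 6, 7

1 → match
2 → match
3 → match
4 → match
5 → match
6 → match
7 → match
8 → no match
9 → no match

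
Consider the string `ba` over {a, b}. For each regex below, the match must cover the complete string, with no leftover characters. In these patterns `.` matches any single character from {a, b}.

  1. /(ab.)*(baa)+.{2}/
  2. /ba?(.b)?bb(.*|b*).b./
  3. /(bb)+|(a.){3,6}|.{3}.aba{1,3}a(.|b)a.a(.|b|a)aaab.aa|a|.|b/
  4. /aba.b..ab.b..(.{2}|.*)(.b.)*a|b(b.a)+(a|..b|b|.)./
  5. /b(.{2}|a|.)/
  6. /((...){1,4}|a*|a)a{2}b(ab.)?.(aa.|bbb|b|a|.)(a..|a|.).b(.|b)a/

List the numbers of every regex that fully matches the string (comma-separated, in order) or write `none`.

1 → no match
2 → no match
3 → no match
4 → no match
5 → match
6 → no match

5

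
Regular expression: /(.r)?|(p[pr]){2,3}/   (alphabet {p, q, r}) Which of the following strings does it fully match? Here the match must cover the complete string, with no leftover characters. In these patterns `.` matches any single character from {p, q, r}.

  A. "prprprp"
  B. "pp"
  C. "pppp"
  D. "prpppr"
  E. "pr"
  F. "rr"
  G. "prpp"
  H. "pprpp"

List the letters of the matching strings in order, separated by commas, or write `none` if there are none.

A → no match
B → no match
C → match
D → match
E → match
F → match
G → match
H → no match

C, D, E, F, G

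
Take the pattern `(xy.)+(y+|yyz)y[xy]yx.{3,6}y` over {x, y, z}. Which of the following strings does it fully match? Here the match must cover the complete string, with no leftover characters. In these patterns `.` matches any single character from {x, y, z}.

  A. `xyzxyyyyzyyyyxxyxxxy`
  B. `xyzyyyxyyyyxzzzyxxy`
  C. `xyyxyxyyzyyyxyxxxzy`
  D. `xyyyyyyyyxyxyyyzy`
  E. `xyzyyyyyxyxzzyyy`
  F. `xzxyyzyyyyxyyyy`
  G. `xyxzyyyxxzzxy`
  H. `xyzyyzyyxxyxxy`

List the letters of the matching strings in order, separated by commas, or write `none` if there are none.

A → no match
B → no match
C → match
D → match
E → match
F → no match — must start with `xy`
G → no match
H → no match

C, D, E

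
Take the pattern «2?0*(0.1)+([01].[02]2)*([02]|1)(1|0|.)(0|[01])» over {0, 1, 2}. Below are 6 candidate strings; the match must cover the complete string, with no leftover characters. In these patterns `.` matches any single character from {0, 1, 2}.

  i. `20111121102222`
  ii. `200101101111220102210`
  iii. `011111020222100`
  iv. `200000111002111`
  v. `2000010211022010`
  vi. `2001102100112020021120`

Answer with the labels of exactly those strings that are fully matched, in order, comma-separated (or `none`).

ii, iv, v

i → no match
ii → match
iii → no match
iv → match
v → match
vi → no match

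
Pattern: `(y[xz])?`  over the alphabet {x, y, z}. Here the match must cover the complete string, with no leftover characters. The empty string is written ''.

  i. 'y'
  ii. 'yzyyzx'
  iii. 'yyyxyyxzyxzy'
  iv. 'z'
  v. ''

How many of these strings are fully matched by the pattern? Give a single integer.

i → no match
ii → no match
iii → no match
iv → no match
v → match
Total matched: 1

1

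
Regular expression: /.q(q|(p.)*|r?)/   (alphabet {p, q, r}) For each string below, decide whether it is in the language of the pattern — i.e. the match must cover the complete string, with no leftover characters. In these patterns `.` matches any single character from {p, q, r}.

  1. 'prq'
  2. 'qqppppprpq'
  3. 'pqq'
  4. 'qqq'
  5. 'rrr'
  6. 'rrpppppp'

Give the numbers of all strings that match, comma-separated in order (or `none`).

1 → no match
2 → match
3 → match
4 → match
5 → no match
6 → no match

2, 3, 4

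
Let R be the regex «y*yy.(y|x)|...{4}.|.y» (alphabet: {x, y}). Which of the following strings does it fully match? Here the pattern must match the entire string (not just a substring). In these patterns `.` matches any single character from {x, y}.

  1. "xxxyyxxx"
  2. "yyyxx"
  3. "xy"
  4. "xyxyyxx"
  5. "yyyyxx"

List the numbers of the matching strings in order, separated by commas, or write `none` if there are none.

2, 3, 4, 5

1 → no match
2 → match
3 → match
4 → match
5 → match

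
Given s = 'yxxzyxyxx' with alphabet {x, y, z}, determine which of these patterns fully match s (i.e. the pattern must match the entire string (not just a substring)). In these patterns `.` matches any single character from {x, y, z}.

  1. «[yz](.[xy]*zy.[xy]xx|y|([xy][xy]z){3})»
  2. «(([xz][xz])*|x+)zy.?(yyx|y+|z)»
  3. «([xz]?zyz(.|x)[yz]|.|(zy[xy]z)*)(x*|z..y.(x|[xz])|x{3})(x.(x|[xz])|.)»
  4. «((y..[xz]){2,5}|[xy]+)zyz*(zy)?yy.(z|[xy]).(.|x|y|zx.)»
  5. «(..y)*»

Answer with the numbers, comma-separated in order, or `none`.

1 → match
2 → no match
3 → no match
4 → no match
5 → no match

1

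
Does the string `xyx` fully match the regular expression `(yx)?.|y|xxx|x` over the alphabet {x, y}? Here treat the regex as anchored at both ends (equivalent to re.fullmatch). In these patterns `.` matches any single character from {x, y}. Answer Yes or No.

No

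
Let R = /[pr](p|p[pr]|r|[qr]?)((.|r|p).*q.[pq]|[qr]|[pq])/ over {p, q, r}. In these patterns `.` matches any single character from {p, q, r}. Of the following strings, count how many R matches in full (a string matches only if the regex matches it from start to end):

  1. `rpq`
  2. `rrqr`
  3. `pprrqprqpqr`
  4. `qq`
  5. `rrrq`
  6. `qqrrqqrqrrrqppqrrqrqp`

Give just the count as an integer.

1 → match
2 → no match
3 → no match
4 → no match
5 → no match
6 → no match
Total matched: 1

1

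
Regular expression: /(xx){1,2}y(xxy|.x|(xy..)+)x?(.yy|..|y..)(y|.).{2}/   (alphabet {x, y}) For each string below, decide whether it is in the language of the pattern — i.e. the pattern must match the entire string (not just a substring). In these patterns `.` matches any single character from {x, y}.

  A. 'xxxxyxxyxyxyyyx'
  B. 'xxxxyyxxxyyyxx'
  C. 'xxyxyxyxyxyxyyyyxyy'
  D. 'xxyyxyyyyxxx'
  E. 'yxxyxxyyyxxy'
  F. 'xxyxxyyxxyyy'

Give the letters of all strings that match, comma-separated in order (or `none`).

A, B, F

A → match
B → match
C → no match
D → no match
E → no match — must start with 'xx'
F → match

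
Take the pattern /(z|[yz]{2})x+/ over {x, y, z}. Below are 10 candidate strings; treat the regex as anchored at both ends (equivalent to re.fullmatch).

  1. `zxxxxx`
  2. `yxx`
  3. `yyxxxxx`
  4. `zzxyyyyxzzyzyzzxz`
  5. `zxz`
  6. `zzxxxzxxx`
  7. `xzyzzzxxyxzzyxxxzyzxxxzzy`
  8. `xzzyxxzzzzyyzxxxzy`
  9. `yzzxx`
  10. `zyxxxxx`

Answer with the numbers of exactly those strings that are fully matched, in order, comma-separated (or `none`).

1 → match
2 → no match
3 → match
4 → no match — must end with `x`
5 → no match — must end with `x`
6 → no match
7 → no match — must end with `x`
8 → no match — must end with `x`
9 → no match
10 → match

1, 3, 10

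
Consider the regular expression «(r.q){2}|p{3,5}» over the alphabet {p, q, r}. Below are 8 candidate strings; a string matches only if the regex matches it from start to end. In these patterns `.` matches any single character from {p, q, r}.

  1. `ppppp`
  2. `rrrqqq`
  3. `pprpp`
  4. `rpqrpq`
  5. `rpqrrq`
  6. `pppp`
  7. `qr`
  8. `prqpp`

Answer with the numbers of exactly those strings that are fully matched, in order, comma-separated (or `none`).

1 → match
2 → no match
3 → no match
4 → match
5 → match
6 → match
7 → no match
8 → no match

1, 4, 5, 6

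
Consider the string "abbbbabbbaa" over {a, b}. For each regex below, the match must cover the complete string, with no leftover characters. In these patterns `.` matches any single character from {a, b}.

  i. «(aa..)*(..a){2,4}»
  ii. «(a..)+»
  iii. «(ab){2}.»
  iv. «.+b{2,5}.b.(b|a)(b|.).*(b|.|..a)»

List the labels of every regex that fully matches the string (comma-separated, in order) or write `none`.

iv

i → no match
ii → no match
iii → no match
iv → match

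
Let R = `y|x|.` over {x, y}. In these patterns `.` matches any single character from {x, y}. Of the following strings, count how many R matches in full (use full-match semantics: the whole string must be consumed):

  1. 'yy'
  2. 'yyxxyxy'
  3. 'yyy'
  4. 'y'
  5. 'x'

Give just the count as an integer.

1 → no match
2 → no match
3 → no match
4 → match
5 → match
Total matched: 2

2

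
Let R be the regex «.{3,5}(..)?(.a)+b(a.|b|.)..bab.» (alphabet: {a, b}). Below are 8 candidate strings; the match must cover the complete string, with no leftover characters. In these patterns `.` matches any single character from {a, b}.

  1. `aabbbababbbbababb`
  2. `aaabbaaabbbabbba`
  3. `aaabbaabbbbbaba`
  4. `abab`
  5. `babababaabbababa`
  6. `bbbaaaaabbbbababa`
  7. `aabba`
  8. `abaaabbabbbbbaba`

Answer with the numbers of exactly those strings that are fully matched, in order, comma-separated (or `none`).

3, 8

1 → no match
2 → no match
3 → match
4. `abab` → no match
5 → no match
6 → no match
7. `aabba` → no match
8 → match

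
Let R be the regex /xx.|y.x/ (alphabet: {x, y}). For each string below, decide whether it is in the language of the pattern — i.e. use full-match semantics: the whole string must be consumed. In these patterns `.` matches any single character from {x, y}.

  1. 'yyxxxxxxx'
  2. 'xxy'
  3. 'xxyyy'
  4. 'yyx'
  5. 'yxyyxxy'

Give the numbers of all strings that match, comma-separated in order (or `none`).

1. 'yyxxxxxxx' → no match
2. 'xxy' → match
3. 'xxyyy' → no match
4. 'yyx' → match
5. 'yxyyxxy' → no match

2, 4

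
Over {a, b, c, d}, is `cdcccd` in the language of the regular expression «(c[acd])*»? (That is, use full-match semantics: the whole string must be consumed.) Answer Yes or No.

Yes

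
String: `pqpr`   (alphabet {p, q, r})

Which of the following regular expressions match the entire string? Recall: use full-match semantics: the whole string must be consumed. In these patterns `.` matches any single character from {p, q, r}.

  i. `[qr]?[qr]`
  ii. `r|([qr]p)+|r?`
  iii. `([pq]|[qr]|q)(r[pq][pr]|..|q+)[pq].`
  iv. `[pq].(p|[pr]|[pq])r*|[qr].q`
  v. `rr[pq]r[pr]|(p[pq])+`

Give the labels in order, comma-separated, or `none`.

i → no match
ii → no match
iii → match
iv → match
v → no match

iii, iv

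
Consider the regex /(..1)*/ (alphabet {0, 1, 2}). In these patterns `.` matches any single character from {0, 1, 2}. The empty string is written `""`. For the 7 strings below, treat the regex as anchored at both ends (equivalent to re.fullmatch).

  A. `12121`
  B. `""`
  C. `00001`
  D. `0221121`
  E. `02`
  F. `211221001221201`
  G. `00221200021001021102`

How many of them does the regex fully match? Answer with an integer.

2

A → no match
B → match
C → no match
D → no match
E → no match
F → match
G → no match
Total matched: 2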